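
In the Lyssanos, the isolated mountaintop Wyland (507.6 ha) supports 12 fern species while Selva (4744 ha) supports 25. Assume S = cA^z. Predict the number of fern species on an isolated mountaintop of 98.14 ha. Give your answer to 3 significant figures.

7.00

z = ln(25/12) / ln(4744/507.6) = 0.7340 / 2.2349 = 0.3284
c = 12 / 507.6^0.3284 = 12 / 7.736 = 1.551
S₃ = 1.551 × 98.14^0.3284 = 1.551 × 4.51 ≈ 6.995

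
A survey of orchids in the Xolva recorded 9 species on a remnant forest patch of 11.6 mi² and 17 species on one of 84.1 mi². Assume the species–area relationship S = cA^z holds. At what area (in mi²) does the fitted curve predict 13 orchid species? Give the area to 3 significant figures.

z = ln(17/9) / ln(84.1/11.6) = 0.6360 / 1.9810 = 0.3210
c = 9 / 11.6^0.3210 = 9 / 2.197 = 4.097
A = (13/4.097)^(1/0.3210) ⇒ ln A = ln(3.173)/0.3210 = 3.5964
A = e^3.5964 ≈ 36.47 mi²

36.5 mi²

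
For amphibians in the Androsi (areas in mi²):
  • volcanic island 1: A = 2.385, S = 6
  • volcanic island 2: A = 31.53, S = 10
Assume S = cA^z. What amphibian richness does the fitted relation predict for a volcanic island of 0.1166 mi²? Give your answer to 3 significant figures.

z = ln(10/6) / ln(31.53/2.385) = 0.5108 / 2.5817 = 0.1979
c = 6 / 2.385^0.1979 = 6 / 1.188 = 5.052
S₃ = 5.052 × 0.1166^0.1979 = 5.052 × 0.6536 ≈ 3.302

3.30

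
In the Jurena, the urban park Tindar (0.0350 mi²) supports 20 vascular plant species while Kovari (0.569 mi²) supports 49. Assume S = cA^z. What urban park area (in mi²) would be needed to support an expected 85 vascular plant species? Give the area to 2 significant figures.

z = ln(49/20) / ln(0.569/0.035) = 0.8961 / 2.7885 = 0.3213
c = 20 / 0.035^0.3213 = 20 / 0.3405 = 58.73
A = (85/58.73)^(1/0.3213) ⇒ ln A = ln(1.447)/0.3213 = 1.1503
A = e^1.1503 ≈ 3.159 mi²

3.2 mi²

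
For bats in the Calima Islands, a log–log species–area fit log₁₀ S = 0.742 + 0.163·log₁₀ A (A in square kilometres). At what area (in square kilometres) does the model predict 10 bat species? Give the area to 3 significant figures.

10 = 5.521 × A^0.163  ⇒  A^0.163 = 10/5.521 = 1.811
ln A = ln(1.811) / 0.163 = 0.5941 / 0.163 = 3.6446
A = e^3.6446 ≈ 38.27 square kilometres

38.3 square kilometres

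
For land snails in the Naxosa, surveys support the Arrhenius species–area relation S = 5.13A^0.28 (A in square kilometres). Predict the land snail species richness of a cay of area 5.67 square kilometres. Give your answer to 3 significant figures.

S = 5.13 × 5.67^0.28
ln S = ln 5.13 + 0.28 × ln 5.67 = 1.6351 + 0.28 × 1.7352 = 2.1210
S = e^2.1210 ≈ 8.339

8.34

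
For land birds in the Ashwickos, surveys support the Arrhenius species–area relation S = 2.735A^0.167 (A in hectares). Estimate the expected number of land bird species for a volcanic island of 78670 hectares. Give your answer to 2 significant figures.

S = 2.735 × 78670^0.167 = 2.735 × 6.571 ≈ 17.97

18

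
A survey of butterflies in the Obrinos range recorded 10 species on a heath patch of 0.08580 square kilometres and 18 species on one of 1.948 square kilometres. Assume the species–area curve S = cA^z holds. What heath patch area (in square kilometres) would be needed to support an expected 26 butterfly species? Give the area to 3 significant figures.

13.7 square kilometres

z = ln(18/10) / ln(1.948/0.0858) = 0.5878 / 3.1225 = 0.1882
c = 10 / 0.0858^0.1882 = 10 / 0.6299 = 15.88
A = (26/15.88)^(1/0.1882) ⇒ ln A = ln(1.638)/0.1882 = 2.6203
A = e^2.6203 ≈ 13.74 square kilometres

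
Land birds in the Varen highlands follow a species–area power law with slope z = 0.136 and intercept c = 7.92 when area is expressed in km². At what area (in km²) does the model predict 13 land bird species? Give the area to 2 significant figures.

13 = 7.92 × A^0.136  ⇒  A^0.136 = 13/7.92 = 1.641
ln A = ln(1.641) / 0.136 = 0.4956 / 0.136 = 3.6438
A = e^3.6438 ≈ 38.24 km²

38 km²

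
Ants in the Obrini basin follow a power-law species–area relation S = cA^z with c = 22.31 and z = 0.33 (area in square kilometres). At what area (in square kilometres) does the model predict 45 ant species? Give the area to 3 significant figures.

8.38 square kilometres

45 = 22.31 × A^0.33  ⇒  A^0.33 = 45/22.31 = 2.017
ln A = ln(2.017) / 0.33 = 0.7016 / 0.33 = 2.1261
A = e^2.1261 ≈ 8.382 square kilometres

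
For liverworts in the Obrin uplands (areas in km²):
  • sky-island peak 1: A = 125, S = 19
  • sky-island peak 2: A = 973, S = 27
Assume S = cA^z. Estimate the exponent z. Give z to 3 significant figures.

Taking logs: ln S = ln c + z ln A, so z = (ln S₂ − ln S₁)/(ln A₂ − ln A₁).
z = ln(27/19) / ln(973/125) = ln(1.421) / ln(7.784) = 0.3514 / 2.0521 = 0.1712

0.171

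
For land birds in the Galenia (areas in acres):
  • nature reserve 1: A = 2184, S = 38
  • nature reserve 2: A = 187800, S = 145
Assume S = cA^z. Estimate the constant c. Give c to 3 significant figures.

z = ln(S₂/S₁) / ln(A₂/A₁) = ln(145/38) / ln(187800/2184) = 1.3391 / 4.4542 = 0.3006
c = S₁ / A₁^z = 38 / 2184^0.3006 = 38 / 10.09 = 3.766

3.77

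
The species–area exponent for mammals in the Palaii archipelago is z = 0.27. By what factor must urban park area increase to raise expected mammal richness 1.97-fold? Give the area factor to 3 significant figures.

(A₂/A₁)^0.27 = 1.97, so A₂/A₁ = 1.97^(1/0.27) = 1.97^3.704
ln(A₂/A₁) = ln 1.97 / 0.27 = 0.6780 / 0.27 = 2.5112
A₂/A₁ = e^2.5112 ≈ 12.32

12.3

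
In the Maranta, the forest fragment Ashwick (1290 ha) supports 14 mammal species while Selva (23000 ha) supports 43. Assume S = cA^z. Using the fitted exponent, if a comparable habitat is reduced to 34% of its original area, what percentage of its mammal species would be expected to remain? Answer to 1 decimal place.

65.7%

z = ln(43/14) / ln(23000/1290) = 1.1221 / 2.8809 = 0.3895
S_new/S_old = (A_new/A_old)^z = 0.34^0.3895 = exp(0.3895 × -1.0788) = 0.6569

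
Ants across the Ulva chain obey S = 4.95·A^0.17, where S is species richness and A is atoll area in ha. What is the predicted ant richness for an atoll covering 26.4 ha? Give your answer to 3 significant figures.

8.64

S = 4.95 × 26.4^0.17 = 4.95 × 1.745 ≈ 8.635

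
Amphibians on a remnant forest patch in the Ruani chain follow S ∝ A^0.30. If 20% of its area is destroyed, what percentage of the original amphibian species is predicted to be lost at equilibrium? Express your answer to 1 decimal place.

S_new/S_old = (A_new/A_old)^z = 0.8^0.3
= exp(0.3 × ln 0.8) = exp(0.3 × -0.2231) = exp(-0.0669) ≈ 0.9352
Fraction lost = 1 − 0.9352 = 0.06475

6.5%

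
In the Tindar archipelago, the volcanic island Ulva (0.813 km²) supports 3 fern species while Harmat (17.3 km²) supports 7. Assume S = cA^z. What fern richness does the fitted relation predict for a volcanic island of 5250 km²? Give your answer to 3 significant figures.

z = ln(7/3) / ln(17.3/0.813) = 0.8473 / 3.0577 = 0.2771
c = 3 / 0.813^0.2771 = 3 / 0.9442 = 3.177
S₃ = 3.177 × 5250^0.2771 = 3.177 × 10.74 ≈ 34.11

34.1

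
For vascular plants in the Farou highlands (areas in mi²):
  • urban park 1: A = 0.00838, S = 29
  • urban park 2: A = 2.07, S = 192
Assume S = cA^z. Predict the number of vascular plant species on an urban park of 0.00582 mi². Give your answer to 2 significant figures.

26

z = ln(192/29) / ln(2.07/0.00838) = 1.8902 / 5.5095 = 0.3431
c = 29 / 0.00838^0.3431 = 29 / 0.1939 = 149.6
S₃ = 149.6 × 0.00582^0.3431 = 149.6 × 0.1711 ≈ 25.59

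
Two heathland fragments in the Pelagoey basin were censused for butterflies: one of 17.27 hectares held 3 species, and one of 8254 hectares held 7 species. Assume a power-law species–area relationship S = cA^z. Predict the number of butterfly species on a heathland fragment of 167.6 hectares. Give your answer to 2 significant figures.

z = ln(7/3) / ln(8254/17.27) = 0.8473 / 6.1695 = 0.1373
c = 3 / 17.27^0.1373 = 3 / 1.479 = 2.029
S₃ = 2.029 × 167.6^0.1373 = 2.029 × 2.021 ≈ 4.099

4.1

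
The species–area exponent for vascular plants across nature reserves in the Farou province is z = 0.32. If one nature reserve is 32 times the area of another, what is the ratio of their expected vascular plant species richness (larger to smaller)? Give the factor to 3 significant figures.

S₂/S₁ = (A₂/A₁)^z = 32^0.32
ln(S₂/S₁) = 0.32 × ln 32 = 0.32 × 3.4657 = 1.1090
S₂/S₁ = e^1.1090 ≈ 3.031

3.03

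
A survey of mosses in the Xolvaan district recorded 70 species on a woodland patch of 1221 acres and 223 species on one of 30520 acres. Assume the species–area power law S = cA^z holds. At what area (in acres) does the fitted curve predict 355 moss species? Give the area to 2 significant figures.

z = ln(223/70) / ln(30520/1221) = 1.1587 / 3.2187 = 0.3600
c = 70 / 1221^0.3600 = 70 / 12.92 = 5.419
A = (355/5.419)^(1/0.3600) ⇒ ln A = ln(65.51)/0.3600 = 11.6177
A = e^11.6177 ≈ 111048 acres

110000 acres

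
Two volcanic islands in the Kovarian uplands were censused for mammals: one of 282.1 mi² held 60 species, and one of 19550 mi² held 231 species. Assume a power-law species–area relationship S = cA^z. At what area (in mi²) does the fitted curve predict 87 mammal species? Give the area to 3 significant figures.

907 mi²

z = ln(231/60) / ln(19550/282.1) = 1.3481 / 4.2385 = 0.3181
c = 60 / 282.1^0.3181 = 60 / 6.017 = 9.972
A = (87/9.972)^(1/0.3181) ⇒ ln A = ln(8.724)/0.3181 = 6.8105
A = e^6.8105 ≈ 907.3 mi²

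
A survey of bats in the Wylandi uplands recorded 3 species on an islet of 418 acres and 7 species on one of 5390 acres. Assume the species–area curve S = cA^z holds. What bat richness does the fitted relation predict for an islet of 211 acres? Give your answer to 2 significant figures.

z = ln(7/3) / ln(5390/418) = 0.8473 / 2.5568 = 0.3314
c = 3 / 418^0.3314 = 3 / 7.39 = 0.406
S₃ = 0.406 × 211^0.3314 = 0.406 × 5.892 ≈ 2.392

2.4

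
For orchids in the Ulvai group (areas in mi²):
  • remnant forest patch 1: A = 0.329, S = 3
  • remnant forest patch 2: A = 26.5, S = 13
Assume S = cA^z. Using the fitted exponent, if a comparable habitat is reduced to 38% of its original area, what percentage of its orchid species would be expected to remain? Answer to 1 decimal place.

72.4%

z = ln(13/3) / ln(26.5/0.329) = 1.4663 / 4.3888 = 0.3341
S_new/S_old = (A_new/A_old)^z = 0.38^0.3341 = exp(0.3341 × -0.9676) = 0.7238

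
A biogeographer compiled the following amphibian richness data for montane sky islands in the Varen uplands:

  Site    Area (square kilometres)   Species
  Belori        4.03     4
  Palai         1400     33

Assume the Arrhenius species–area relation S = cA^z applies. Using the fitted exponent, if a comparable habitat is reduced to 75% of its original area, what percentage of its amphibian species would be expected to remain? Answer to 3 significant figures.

90.1%

z = ln(33/4) / ln(1400/4.03) = 2.1102 / 5.8505 = 0.3607
S_new/S_old = (A_new/A_old)^z = 0.75^0.3607 = exp(0.3607 × -0.2877) = 0.9014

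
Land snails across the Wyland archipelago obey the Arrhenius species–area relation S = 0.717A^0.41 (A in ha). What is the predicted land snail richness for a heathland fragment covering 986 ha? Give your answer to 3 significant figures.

12.1

S = 0.717 × 986^0.41
ln S = ln 0.717 + 0.41 × ln 986 = -0.3327 + 0.41 × 6.8937 = 2.4937
S = e^2.4937 ≈ 12.11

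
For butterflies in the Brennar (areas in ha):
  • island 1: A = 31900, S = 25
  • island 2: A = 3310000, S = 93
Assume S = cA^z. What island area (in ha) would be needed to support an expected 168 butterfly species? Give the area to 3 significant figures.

z = ln(93/25) / ln(3310000/31900) = 1.3137 / 4.6421 = 0.2830
c = 25 / 31900^0.2830 = 25 / 18.82 = 1.328
A = (168/1.328)^(1/0.2830) ⇒ ln A = ln(126.5)/0.2830 = 17.1021
A = e^17.1021 ≈ 26750664 ha

26800000 ha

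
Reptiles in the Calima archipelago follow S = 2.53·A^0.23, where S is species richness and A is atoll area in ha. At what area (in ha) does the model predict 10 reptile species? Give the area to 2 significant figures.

10 = 2.53 × A^0.23  ⇒  A^0.23 = 10/2.53 = 3.953
ln A = ln(3.953) / 0.23 = 1.3744 / 0.23 = 5.9755
A = e^5.9755 ≈ 393.7 ha

390 ha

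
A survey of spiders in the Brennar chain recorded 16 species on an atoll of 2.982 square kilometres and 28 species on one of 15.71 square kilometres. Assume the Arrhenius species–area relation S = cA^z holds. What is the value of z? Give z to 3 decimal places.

Taking logs: ln S = ln c + z ln A, so z = (ln S₂ − ln S₁)/(ln A₂ − ln A₁).
z = ln(28/16) / ln(15.71/2.982) = ln(1.75) / ln(5.268) = 0.5596 / 1.6617 = 0.3368

0.337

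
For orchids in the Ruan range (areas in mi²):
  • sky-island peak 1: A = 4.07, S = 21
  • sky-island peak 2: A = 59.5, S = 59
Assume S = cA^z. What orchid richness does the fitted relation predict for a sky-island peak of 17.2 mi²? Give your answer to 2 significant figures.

z = ln(59/21) / ln(59.5/4.07) = 1.0330 / 2.6823 = 0.3851
c = 21 / 4.07^0.3851 = 21 / 1.717 = 12.23
S₃ = 12.23 × 17.2^0.3851 = 12.23 × 2.991 ≈ 36.58

37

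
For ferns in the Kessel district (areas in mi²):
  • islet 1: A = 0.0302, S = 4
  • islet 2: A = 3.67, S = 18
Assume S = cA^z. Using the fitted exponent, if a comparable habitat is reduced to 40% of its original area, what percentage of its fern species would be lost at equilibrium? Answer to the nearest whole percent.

z = ln(18/4) / ln(3.67/0.0302) = 1.5041 / 4.8001 = 0.3133
S_new/S_old = (A_new/A_old)^z = 0.4^0.3133 = exp(0.3133 × -0.9163) = 0.7504
Fraction lost = 1 − 0.7504 = 0.2496

25%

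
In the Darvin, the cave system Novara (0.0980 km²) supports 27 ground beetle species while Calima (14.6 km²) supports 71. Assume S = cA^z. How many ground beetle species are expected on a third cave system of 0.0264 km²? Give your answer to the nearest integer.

21

z = ln(71/27) / ln(14.6/0.098) = 0.9668 / 5.0038 = 0.1932
c = 27 / 0.098^0.1932 = 27 / 0.6384 = 42.29
S₃ = 42.29 × 0.0264^0.1932 = 42.29 × 0.4955 ≈ 20.96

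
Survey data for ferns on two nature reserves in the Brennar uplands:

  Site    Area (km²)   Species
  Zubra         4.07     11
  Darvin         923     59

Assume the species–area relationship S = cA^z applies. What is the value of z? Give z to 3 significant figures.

0.310

Taking logs: ln S = ln c + z ln A, so z = (ln S₂ − ln S₁)/(ln A₂ − ln A₁).
z = ln(59/11) / ln(923/4.07) = ln(5.364) / ln(226.8) = 1.6796 / 5.4240 = 0.3097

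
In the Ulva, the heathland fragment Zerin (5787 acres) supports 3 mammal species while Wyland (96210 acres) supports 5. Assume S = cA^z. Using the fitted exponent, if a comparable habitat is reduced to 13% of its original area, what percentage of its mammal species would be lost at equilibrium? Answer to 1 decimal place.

31.0%

z = ln(5/3) / ln(96210/5787) = 0.5108 / 2.8109 = 0.1817
S_new/S_old = (A_new/A_old)^z = 0.13^0.1817 = exp(0.1817 × -2.0402) = 0.6902
Fraction lost = 1 − 0.6902 = 0.3098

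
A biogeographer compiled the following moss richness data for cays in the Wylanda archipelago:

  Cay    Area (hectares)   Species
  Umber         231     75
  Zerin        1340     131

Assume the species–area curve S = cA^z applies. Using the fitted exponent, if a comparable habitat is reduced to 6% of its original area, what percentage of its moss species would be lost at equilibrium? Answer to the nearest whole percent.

z = ln(131/75) / ln(1340/231) = 0.5577 / 1.7580 = 0.3172
S_new/S_old = (A_new/A_old)^z = 0.06^0.3172 = exp(0.3172 × -2.8134) = 0.4096
Fraction lost = 1 − 0.4096 = 0.5904

59%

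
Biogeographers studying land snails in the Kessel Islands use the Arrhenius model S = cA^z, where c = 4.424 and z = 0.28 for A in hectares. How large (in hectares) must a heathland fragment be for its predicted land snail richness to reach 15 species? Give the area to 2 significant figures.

78 hectares

15 = 4.424 × A^0.28  ⇒  A^0.28 = 15/4.424 = 3.391
ln A = ln(3.391) / 0.28 = 1.2210 / 0.28 = 4.3607
A = e^4.3607 ≈ 78.31 hectares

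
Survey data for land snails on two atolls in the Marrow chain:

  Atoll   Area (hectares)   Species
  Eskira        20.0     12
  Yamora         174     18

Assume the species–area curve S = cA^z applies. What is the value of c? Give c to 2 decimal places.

z = ln(S₂/S₁) / ln(A₂/A₁) = ln(18/12) / ln(174/20) = 0.4055 / 2.1633 = 0.1874
c = S₁ / A₁^z = 12 / 20^0.1874 = 12 / 1.753 = 6.844

6.84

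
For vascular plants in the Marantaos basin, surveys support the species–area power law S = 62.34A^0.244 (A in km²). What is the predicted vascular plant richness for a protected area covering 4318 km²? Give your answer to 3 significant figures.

S = 62.34 × 4318^0.244
ln S = ln 62.34 + 0.244 × ln 4318 = 4.1326 + 0.244 × 8.3705 = 6.1750
S = e^6.1750 ≈ 480.6

481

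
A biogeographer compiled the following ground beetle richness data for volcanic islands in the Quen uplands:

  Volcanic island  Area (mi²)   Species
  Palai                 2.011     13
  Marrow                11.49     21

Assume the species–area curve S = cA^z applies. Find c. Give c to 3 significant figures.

z = ln(S₂/S₁) / ln(A₂/A₁) = ln(21/13) / ln(11.49/2.011) = 0.4796 / 1.7428 = 0.2752
c = S₁ / A₁^z = 13 / 2.011^0.2752 = 13 / 1.212 = 10.73

10.7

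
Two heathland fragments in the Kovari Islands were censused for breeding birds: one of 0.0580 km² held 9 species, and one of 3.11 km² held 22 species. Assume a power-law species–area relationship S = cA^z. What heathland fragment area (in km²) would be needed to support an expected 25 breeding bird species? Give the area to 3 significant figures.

z = ln(22/9) / ln(3.11/0.058) = 0.8938 / 3.9819 = 0.2245
c = 9 / 0.058^0.2245 = 9 / 0.5278 = 17.05
A = (25/17.05)^(1/0.2245) ⇒ ln A = ln(1.466)/0.2245 = 1.7041
A = e^1.7041 ≈ 5.497 km²

5.50 km²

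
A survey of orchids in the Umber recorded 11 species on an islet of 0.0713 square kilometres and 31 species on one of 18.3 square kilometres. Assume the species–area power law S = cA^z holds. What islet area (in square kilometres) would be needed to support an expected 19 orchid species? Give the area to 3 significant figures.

1.33 square kilometres

z = ln(31/11) / ln(18.3/0.0713) = 1.0361 / 5.5478 = 0.1868
c = 11 / 0.0713^0.1868 = 11 / 0.6107 = 18.01
A = (19/18.01)^(1/0.1868) ⇒ ln A = ln(1.055)/0.1868 = 0.2856
A = e^0.2856 ≈ 1.331 square kilometres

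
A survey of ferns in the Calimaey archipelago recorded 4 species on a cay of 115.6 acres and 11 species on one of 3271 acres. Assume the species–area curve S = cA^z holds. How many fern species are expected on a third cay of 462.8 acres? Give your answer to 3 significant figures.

6.09

z = ln(11/4) / ln(3271/115.6) = 1.0116 / 3.3427 = 0.3026
c = 4 / 115.6^0.3026 = 4 / 4.21 = 0.9501
S₃ = 0.9501 × 462.8^0.3026 = 0.9501 × 6.407 ≈ 6.087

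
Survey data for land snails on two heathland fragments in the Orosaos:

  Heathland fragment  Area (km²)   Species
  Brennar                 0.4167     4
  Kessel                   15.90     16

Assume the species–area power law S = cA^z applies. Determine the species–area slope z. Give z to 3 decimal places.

0.381

Taking logs: ln S = ln c + z ln A, so z = (ln S₂ − ln S₁)/(ln A₂ − ln A₁).
z = ln(16/4) / ln(15.9/0.4167) = ln(4) / ln(38.16) = 1.3863 / 3.6417 = 0.3807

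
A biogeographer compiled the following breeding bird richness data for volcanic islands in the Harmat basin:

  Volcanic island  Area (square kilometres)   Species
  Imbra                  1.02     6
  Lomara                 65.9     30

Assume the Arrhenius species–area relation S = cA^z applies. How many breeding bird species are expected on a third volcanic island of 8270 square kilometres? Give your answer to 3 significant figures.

194

z = ln(30/6) / ln(65.9/1.02) = 1.6094 / 4.1683 = 0.3861
c = 6 / 1.02^0.3861 = 6 / 1.008 = 5.954
S₃ = 5.954 × 8270^0.3861 = 5.954 × 32.55 ≈ 193.8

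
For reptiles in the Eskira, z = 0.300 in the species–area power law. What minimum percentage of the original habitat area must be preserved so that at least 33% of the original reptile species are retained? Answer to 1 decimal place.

2.5%

Need (A_new/A_old)^0.3 = 0.33, so A_new/A_old = 0.33^(1/0.3) = 0.33^3.333
ln(A_new/A_old) = ln 0.33 / 0.3 = -1.1087 / 0.3 = -3.6955
A_new/A_old = e^-3.6955 ≈ 0.02483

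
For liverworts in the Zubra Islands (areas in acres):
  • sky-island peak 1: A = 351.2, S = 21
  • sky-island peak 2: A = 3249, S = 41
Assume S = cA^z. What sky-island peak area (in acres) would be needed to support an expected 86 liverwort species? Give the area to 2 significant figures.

z = ln(41/21) / ln(3249/351.2) = 0.6690 / 2.2247 = 0.3007
c = 21 / 351.2^0.3007 = 21 / 5.828 = 3.603
A = (86/3.603)^(1/0.3007) ⇒ ln A = ln(23.87)/0.3007 = 10.5494
A = e^10.5494 ≈ 38153 acres

38000 acres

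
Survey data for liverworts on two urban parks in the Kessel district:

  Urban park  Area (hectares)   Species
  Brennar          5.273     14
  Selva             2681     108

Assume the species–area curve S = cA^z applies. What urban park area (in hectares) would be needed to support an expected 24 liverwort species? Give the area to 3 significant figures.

z = ln(108/14) / ln(2681/5.273) = 2.0431 / 6.2313 = 0.3279
c = 14 / 5.273^0.3279 = 14 / 1.725 = 8.117
A = (24/8.117)^(1/0.3279) ⇒ ln A = ln(2.957)/0.3279 = 3.3065
A = e^3.3065 ≈ 27.29 hectares

27.3 hectares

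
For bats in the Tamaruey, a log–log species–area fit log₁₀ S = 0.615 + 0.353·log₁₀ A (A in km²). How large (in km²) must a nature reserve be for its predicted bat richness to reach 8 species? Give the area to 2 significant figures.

6.5 km²

8 = 4.121 × A^0.353  ⇒  A^0.353 = 8/4.121 = 1.941
ln A = ln(1.941) / 0.353 = 0.6634 / 0.353 = 1.8792
A = e^1.8792 ≈ 6.548 km²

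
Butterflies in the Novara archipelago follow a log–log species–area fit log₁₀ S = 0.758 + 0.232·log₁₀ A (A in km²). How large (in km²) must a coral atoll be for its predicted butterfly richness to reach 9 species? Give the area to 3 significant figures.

7.01 km²

9 = 5.728 × A^0.232  ⇒  A^0.232 = 9/5.728 = 1.571
ln A = ln(1.571) / 0.232 = 0.4519 / 0.232 = 1.9477
A = e^1.9477 ≈ 7.013 km²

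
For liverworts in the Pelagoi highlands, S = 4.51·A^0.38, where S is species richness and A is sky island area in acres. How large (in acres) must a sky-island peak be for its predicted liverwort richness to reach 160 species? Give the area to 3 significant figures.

12000 acres

160 = 4.51 × A^0.38  ⇒  A^0.38 = 160/4.51 = 35.48
ln A = ln(35.48) / 0.38 = 3.5689 / 0.38 = 9.3918
A = e^9.3918 ≈ 11989 acres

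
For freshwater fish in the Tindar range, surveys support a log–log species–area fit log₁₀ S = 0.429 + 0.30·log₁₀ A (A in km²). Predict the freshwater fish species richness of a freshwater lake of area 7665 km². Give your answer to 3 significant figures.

S = 2.685 × 7665^0.3 = 2.685 × 14.63 ≈ 39.3

39.3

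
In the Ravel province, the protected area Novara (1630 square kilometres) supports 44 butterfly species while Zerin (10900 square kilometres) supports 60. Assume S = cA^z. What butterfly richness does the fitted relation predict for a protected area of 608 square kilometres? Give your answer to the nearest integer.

37

z = ln(60/44) / ln(10900/1630) = 0.3102 / 1.9002 = 0.1632
c = 44 / 1630^0.1632 = 44 / 3.344 = 13.16
S₃ = 13.16 × 608^0.1632 = 13.16 × 2.847 ≈ 37.46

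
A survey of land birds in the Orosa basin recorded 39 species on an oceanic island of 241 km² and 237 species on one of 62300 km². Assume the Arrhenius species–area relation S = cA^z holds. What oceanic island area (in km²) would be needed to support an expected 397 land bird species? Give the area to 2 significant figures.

300000 km²

z = ln(237/39) / ln(62300/241) = 1.8045 / 5.5549 = 0.3248
c = 39 / 241^0.3248 = 39 / 5.94 = 6.566
A = (397/6.566)^(1/0.3248) ⇒ ln A = ln(60.47)/0.3248 = 12.6278
A = e^12.6278 ≈ 304911 km²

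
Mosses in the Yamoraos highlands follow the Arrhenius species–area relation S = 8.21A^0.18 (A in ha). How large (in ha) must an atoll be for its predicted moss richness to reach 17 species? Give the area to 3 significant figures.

17 = 8.21 × A^0.18  ⇒  A^0.18 = 17/8.21 = 2.071
ln A = ln(2.071) / 0.18 = 0.7279 / 0.18 = 4.0437
A = e^4.0437 ≈ 57.04 ha

57.0 ha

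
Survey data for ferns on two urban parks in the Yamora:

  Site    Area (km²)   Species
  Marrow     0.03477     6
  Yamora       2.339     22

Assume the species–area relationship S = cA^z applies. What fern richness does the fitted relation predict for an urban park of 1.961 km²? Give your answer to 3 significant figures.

20.8

z = ln(22/6) / ln(2.339/0.03477) = 1.2993 / 4.2087 = 0.3087
c = 6 / 0.03477^0.3087 = 6 / 0.3545 = 16.92
S₃ = 16.92 × 1.961^0.3087 = 16.92 × 1.231 ≈ 20.83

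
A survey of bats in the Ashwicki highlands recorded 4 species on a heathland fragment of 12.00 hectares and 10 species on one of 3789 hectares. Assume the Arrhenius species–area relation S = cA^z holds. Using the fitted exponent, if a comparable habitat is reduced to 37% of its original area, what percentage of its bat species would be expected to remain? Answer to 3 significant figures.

85.4%

z = ln(10/4) / ln(3789/12) = 0.9163 / 5.7550 = 0.1592
S_new/S_old = (A_new/A_old)^z = 0.37^0.1592 = exp(0.1592 × -0.9943) = 0.8536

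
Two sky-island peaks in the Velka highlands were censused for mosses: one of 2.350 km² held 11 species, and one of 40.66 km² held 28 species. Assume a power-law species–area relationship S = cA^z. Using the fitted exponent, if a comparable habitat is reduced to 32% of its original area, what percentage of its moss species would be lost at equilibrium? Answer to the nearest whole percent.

z = ln(28/11) / ln(40.66/2.35) = 0.9343 / 2.8508 = 0.3277
S_new/S_old = (A_new/A_old)^z = 0.32^0.3277 = exp(0.3277 × -1.1394) = 0.6884
Fraction lost = 1 − 0.6884 = 0.3116

31%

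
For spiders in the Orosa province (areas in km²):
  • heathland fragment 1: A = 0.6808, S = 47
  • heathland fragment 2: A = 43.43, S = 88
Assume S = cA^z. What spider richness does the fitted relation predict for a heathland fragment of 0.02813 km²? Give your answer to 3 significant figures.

z = ln(88/47) / ln(43.43/0.6808) = 0.6272 / 4.1556 = 0.1509
c = 47 / 0.6808^0.1509 = 47 / 0.9436 = 49.81
S₃ = 49.81 × 0.02813^0.1509 = 49.81 × 0.5834 ≈ 29.06

29.1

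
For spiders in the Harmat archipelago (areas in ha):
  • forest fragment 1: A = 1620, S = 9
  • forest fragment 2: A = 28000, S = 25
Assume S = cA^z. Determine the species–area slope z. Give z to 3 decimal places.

0.359

Taking logs: ln S = ln c + z ln A, so z = (ln S₂ − ln S₁)/(ln A₂ − ln A₁).
z = ln(25/9) / ln(28000/1620) = ln(2.778) / ln(17.28) = 1.0217 / 2.8498 = 0.3585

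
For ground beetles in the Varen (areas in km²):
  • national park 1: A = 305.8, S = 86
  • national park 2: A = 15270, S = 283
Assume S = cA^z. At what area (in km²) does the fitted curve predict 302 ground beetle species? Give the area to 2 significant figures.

z = ln(283/86) / ln(15270/305.8) = 1.1911 / 3.9107 = 0.3046
c = 86 / 305.8^0.3046 = 86 / 5.715 = 15.05
A = (302/15.05)^(1/0.3046) ⇒ ln A = ln(20.07)/0.3046 = 9.8470
A = e^9.8470 ≈ 18901 km²

19000 km²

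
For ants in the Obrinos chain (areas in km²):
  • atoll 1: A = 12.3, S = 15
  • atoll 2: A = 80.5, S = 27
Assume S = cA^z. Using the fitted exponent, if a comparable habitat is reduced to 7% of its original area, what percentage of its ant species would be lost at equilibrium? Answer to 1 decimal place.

56.5%

z = ln(27/15) / ln(80.5/12.3) = 0.5878 / 1.8787 = 0.3129
S_new/S_old = (A_new/A_old)^z = 0.07^0.3129 = exp(0.3129 × -2.6593) = 0.4352
Fraction lost = 1 − 0.4352 = 0.5648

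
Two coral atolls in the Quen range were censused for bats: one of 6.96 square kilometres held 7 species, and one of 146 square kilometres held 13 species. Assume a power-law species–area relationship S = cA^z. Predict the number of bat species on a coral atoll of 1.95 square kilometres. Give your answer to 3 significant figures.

z = ln(13/7) / ln(146/6.96) = 0.6190 / 3.0434 = 0.2034
c = 7 / 6.96^0.2034 = 7 / 1.484 = 4.717
S₃ = 4.717 × 1.95^0.2034 = 4.717 × 1.145 ≈ 5.404

5.40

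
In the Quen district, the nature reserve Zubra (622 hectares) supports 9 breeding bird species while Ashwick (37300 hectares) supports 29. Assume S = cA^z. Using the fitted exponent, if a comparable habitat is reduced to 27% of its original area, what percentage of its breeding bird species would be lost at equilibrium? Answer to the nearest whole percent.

31%

z = ln(29/9) / ln(37300/622) = 1.1701 / 4.0938 = 0.2858
S_new/S_old = (A_new/A_old)^z = 0.27^0.2858 = exp(0.2858 × -1.3093) = 0.6878
Fraction lost = 1 − 0.6878 = 0.3122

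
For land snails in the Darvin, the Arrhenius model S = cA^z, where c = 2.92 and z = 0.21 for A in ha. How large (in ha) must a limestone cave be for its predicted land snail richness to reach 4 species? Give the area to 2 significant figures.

4.5 ha

4 = 2.92 × A^0.21  ⇒  A^0.21 = 4/2.92 = 1.37
ln A = ln(1.37) / 0.21 = 0.3147 / 0.21 = 1.4986
A = e^1.4986 ≈ 4.476 ha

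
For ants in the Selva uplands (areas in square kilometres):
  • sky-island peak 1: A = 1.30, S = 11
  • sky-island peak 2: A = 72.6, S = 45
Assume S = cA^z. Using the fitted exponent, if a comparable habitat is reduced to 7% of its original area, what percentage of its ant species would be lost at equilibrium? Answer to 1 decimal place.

60.6%

z = ln(45/11) / ln(72.6/1.3) = 1.4088 / 4.0226 = 0.3502
S_new/S_old = (A_new/A_old)^z = 0.07^0.3502 = exp(0.3502 × -2.6593) = 0.394
Fraction lost = 1 − 0.394 = 0.606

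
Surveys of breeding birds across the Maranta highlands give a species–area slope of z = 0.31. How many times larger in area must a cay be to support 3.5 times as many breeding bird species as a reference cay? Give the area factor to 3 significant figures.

(A₂/A₁)^0.31 = 3.5, so A₂/A₁ = 3.5^(1/0.31) = 3.5^3.226
ln(A₂/A₁) = ln 3.5 / 0.31 = 1.2528 / 0.31 = 4.0412
A₂/A₁ = e^4.0412 ≈ 56.89

56.9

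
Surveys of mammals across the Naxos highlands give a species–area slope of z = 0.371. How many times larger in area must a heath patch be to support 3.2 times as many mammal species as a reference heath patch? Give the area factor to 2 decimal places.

(A₂/A₁)^0.371 = 3.2, so A₂/A₁ = 3.2^(1/0.371) = 3.2^2.695
ln(A₂/A₁) = ln 3.2 / 0.371 = 1.1632 / 0.371 = 3.1352
A₂/A₁ = e^3.1352 ≈ 22.99

22.99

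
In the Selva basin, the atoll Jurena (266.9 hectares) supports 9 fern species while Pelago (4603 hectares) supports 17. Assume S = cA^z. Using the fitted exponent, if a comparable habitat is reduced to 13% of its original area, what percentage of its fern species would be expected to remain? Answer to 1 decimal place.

63.4%

z = ln(17/9) / ln(4603/266.9) = 0.6360 / 2.8476 = 0.2233
S_new/S_old = (A_new/A_old)^z = 0.13^0.2233 = exp(0.2233 × -2.0402) = 0.634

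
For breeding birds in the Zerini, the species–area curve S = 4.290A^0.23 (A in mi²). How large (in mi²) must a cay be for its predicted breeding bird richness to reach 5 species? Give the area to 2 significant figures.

5 = 4.29 × A^0.23  ⇒  A^0.23 = 5/4.29 = 1.166
ln A = ln(1.166) / 0.23 = 0.1532 / 0.23 = 0.6659
A = e^0.6659 ≈ 1.946 mi²

1.9 mi²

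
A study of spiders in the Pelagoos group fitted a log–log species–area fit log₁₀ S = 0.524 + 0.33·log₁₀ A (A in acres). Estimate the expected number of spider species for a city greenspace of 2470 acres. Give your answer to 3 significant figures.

S = 3.342 × 2470^0.33
ln S = ln 3.342 + 0.33 × ln 2470 = 1.2066 + 0.33 × 7.8120 = 3.7845
S = e^3.7845 ≈ 44.01

44.0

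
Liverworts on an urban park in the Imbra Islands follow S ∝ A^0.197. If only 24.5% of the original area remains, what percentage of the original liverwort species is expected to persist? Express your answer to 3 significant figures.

75.8%

S_new/S_old = (A_new/A_old)^z = 0.245^0.197
= exp(0.197 × ln 0.245) = exp(0.197 × -1.4065) = exp(-0.2771) ≈ 0.758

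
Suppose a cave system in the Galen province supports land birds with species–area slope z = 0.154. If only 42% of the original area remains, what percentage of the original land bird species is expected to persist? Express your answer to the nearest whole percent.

87%

S_new/S_old = (A_new/A_old)^z = 0.42^0.154
= exp(0.154 × ln 0.42) = exp(0.154 × -0.8675) = exp(-0.1336) ≈ 0.8749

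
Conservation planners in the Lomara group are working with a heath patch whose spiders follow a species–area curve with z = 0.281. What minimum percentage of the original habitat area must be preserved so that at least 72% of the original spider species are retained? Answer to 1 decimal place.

Need (A_new/A_old)^0.281 = 0.72, so A_new/A_old = 0.72^(1/0.281) = 0.72^3.559
ln(A_new/A_old) = ln 0.72 / 0.281 = -0.3285 / 0.281 = -1.1691
A_new/A_old = e^-1.1691 ≈ 0.3107

31.1%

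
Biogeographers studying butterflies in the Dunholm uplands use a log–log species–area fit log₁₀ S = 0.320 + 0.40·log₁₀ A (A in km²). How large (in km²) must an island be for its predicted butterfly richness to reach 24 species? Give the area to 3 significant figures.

24 = 2.089 × A^0.4  ⇒  A^0.4 = 24/2.089 = 11.49
ln A = ln(11.49) / 0.4 = 2.4412 / 0.4 = 6.1031
A = e^6.1031 ≈ 447.2 km²

447 km²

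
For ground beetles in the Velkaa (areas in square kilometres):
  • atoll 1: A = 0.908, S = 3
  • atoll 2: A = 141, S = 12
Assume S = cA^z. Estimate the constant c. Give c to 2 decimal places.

3.08

z = ln(S₂/S₁) / ln(A₂/A₁) = ln(12/3) / ln(141/0.908) = 1.3863 / 5.0453 = 0.2748
c = S₁ / A₁^z = 3 / 0.908^0.2748 = 3 / 0.9738 = 3.081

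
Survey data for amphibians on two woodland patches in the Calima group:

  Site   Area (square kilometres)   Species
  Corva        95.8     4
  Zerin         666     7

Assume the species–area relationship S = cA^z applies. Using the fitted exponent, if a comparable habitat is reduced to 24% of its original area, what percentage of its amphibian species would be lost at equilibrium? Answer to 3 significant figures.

z = ln(7/4) / ln(666/95.8) = 0.5596 / 1.9390 = 0.2886
S_new/S_old = (A_new/A_old)^z = 0.24^0.2886 = exp(0.2886 × -1.4271) = 0.6624
Fraction lost = 1 − 0.6624 = 0.3376

33.8%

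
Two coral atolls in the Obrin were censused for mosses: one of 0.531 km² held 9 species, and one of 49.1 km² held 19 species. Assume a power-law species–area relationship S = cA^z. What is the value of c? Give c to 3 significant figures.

z = ln(S₂/S₁) / ln(A₂/A₁) = ln(19/9) / ln(49.1/0.531) = 0.7472 / 4.5269 = 0.1651
c = S₁ / A₁^z = 9 / 0.531^0.1651 = 9 / 0.9008 = 9.991

9.99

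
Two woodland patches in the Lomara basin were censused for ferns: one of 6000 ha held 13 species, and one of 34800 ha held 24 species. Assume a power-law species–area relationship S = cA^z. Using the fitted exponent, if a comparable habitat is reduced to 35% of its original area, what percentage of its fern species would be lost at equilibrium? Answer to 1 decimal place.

30.7%

z = ln(24/13) / ln(34800/6000) = 0.6131 / 1.7579 = 0.3488
S_new/S_old = (A_new/A_old)^z = 0.35^0.3488 = exp(0.3488 × -1.0498) = 0.6934
Fraction lost = 1 − 0.6934 = 0.3066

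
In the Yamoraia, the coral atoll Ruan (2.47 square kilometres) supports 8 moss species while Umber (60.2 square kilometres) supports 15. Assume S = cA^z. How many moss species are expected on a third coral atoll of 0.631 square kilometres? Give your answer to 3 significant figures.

z = ln(15/8) / ln(60.2/2.47) = 0.6286 / 3.1935 = 0.1968
c = 8 / 2.47^0.1968 = 8 / 1.195 = 6.696
S₃ = 6.696 × 0.631^0.1968 = 6.696 × 0.9133 ≈ 6.115

6.12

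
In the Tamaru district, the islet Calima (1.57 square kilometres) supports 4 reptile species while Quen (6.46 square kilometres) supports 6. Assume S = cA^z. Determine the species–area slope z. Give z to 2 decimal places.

0.29

Taking logs: ln S = ln c + z ln A, so z = (ln S₂ − ln S₁)/(ln A₂ − ln A₁).
z = ln(6/4) / ln(6.46/1.57) = ln(1.5) / ln(4.115) = 0.4055 / 1.4146 = 0.2866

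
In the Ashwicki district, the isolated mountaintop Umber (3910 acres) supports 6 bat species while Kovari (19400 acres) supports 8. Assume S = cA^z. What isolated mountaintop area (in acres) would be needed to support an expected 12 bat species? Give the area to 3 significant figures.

185000 acres

z = ln(8/6) / ln(19400/3910) = 0.2877 / 1.6017 = 0.1796
c = 6 / 3910^0.1796 = 6 / 4.418 = 1.358
A = (12/1.358)^(1/0.1796) ⇒ ln A = ln(8.835)/0.1796 = 12.1305
A = e^12.1305 ≈ 185451 acres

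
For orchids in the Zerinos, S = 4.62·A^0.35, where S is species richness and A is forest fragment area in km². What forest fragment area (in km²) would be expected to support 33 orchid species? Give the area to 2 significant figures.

280 km²

33 = 4.62 × A^0.35  ⇒  A^0.35 = 33/4.62 = 7.143
ln A = ln(7.143) / 0.35 = 1.9661 / 0.35 = 5.6175
A = e^5.6175 ≈ 275.2 km²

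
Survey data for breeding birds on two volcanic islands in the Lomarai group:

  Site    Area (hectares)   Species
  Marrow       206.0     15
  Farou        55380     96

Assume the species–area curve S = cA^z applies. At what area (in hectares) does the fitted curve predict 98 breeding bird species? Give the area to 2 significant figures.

z = ln(96/15) / ln(55380/206) = 1.8563 / 5.5941 = 0.3318
c = 15 / 206^0.3318 = 15 / 5.859 = 2.56
A = (98/2.56)^(1/0.3318) ⇒ ln A = ln(38.28)/0.3318 = 10.9841
A = e^10.9841 ≈ 58930 hectares

59000 hectares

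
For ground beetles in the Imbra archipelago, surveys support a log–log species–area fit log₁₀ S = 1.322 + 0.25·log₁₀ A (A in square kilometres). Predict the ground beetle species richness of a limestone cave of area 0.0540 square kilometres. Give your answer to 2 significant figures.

S = 20.99 × 0.054^0.25
ln S = ln 20.99 + 0.25 × ln 0.054 = 3.0440 + 0.25 × -2.9188 = 2.3143
S = e^2.3143 ≈ 10.12

10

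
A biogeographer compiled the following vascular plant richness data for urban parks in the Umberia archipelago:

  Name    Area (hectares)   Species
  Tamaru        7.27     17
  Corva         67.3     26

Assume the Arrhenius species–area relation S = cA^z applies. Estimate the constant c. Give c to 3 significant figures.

z = ln(S₂/S₁) / ln(A₂/A₁) = ln(26/17) / ln(67.3/7.27) = 0.4249 / 2.2254 = 0.1909
c = S₁ / A₁^z = 17 / 7.27^0.1909 = 17 / 1.46 = 11.64

11.6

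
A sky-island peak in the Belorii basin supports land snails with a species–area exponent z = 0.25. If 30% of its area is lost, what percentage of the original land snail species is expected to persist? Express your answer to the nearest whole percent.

S_new/S_old = (A_new/A_old)^z = 0.7^0.25
= exp(0.25 × ln 0.7) = exp(0.25 × -0.3567) = exp(-0.0892) ≈ 0.9147

91%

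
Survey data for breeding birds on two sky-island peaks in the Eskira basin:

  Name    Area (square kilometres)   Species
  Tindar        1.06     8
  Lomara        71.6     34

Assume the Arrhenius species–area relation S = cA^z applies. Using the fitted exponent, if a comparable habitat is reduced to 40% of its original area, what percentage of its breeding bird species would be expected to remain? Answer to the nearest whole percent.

z = ln(34/8) / ln(71.6/1.06) = 1.4469 / 4.2128 = 0.3435
S_new/S_old = (A_new/A_old)^z = 0.4^0.3435 = exp(0.3435 × -0.9163) = 0.73

73%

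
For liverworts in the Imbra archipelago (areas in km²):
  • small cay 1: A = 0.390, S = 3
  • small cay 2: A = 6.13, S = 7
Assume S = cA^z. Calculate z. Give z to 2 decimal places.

Taking logs: ln S = ln c + z ln A, so z = (ln S₂ − ln S₁)/(ln A₂ − ln A₁).
z = ln(7/3) / ln(6.13/0.39) = ln(2.333) / ln(15.72) = 0.8473 / 2.7548 = 0.3076

0.31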